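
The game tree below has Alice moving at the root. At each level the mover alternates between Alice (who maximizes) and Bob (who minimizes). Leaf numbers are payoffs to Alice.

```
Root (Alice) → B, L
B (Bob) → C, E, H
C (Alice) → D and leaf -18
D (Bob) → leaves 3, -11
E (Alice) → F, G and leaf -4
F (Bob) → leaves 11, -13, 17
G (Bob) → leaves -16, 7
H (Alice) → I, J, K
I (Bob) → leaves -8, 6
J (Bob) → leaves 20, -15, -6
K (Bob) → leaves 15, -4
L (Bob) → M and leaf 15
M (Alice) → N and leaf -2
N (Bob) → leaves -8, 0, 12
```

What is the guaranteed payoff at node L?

N: min(-8, 0, 12) = -8
M: max(-8, -2) = -2
L: min(-2, 15) = -2

-2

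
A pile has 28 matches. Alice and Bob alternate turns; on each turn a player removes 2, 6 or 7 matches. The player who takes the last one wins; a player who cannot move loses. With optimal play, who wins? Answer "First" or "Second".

Compute winning (W) and losing (L) positions by backward induction:
i:   0  1  2  3  4  5  6  7  8  9 10 11 12 13 14 15 16 17 18 19 20 21 22 23 24 25 26 27 28
     L  L  W  W  L  L  W  W  W  L  W  W  W  L  L  W  W  L  L  W  W  W  L  W  W  W  L  L  W
Position 28 is W, so the first player wins.

First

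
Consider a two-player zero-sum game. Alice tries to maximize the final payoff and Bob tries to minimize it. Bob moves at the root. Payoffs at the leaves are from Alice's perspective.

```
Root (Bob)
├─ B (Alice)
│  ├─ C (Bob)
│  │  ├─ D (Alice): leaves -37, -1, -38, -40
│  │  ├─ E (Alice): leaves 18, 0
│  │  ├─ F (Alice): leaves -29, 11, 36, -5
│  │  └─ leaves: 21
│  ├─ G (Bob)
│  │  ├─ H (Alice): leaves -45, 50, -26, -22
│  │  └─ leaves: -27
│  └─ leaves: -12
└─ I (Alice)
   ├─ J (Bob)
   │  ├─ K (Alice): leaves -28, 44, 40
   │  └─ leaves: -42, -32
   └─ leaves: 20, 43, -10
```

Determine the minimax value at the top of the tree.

D (Alice): max(-37, -1, -38, -40) = -1
E (Alice): max(18, 0) = 18
F (Alice): max(-29, 11, 36, -5) = 36
C (Bob): min(-1, 18, 36, 21) = -1
H (Alice): max(-45, 50, -26, -22) = 50
G (Bob): min(50, -27) = -27
B (Alice): max(-1, -27, -12) = -1
K (Alice): max(-28, 44, 40) = 44
J (Bob): min(44, -42, -32) = -42
I (Alice): max(-42, 20, 43, -10) = 43
Root (Bob): min(-1, 43) = -1

-1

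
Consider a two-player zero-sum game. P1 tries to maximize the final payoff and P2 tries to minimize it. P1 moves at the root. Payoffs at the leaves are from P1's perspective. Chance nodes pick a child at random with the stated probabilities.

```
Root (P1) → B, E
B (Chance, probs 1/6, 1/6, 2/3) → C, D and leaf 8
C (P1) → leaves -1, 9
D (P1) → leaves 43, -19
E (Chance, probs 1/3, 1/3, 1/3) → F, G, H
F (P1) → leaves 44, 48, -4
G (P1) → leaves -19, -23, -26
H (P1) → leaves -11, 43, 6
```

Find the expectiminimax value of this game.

C (P1): max(-1, 9) = 9
D (P1): max(43, -19) = 43
B (Chance): 1/6·9 + 1/6·43 + 2/3·8 = 14
F (P1): max(44, 48, -4) = 48
G (P1): max(-19, -23, -26) = -19
H (P1): max(-11, 43, 6) = 43
E (Chance): 1/3·48 + 1/3·-19 + 1/3·43 = 24
Root (P1): max(14, 24) = 24

24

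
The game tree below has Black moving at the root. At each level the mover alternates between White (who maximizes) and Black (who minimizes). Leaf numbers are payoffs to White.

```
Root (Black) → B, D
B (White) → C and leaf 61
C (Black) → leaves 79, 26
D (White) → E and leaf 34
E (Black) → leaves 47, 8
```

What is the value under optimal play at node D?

E: min(47, 8) = 8
D: max(8, 34) = 34

34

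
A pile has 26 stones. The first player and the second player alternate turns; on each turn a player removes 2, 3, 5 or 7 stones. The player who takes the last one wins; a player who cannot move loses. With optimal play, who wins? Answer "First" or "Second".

First

Mark each pile size as W (mover wins) or L (mover loses):
i:   0  1  2  3  4  5  6  7  8  9 10 11 12 13 14 15 16 17 18 19 20 21 22 23 24 25 26
     L  L  W  W  W  W  W  W  W  L  L  W  W  W  W  W  W  W  L  L  W  W  W  W  W  W  W
Position 26 is W, so the first player wins.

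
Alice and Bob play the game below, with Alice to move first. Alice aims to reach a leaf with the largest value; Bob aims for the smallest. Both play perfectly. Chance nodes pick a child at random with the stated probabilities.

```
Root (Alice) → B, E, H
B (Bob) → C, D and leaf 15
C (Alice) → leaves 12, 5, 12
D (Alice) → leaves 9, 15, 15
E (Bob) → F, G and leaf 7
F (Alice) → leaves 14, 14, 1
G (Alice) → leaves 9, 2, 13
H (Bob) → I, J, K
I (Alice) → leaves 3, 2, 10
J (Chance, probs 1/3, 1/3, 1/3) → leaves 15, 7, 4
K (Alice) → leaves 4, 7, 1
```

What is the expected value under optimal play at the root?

C (Alice): max(12, 5, 12) = 12
D (Alice): max(9, 15, 15) = 15
B (Bob): min(12, 15, 15) = 12
F (Alice): max(14, 14, 1) = 14
G (Alice): max(9, 2, 13) = 13
E (Bob): min(14, 13, 7) = 7
I (Alice): max(3, 2, 10) = 10
J (Chance): 1/3·15 + 1/3·7 + 1/3·4 = 8.67
K (Alice): max(4, 7, 1) = 7
H (Bob): min(10, 8.67, 7) = 7
Root (Alice): max(12, 7, 7) = 12

12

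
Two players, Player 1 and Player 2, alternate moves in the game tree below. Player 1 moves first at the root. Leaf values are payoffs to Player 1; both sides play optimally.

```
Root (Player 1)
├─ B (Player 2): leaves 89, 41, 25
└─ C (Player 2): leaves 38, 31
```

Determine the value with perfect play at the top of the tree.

31

B (Player 2): min(89, 41, 25) = 25
C (Player 2): min(38, 31) = 31
Root (Player 1): max(25, 31) = 31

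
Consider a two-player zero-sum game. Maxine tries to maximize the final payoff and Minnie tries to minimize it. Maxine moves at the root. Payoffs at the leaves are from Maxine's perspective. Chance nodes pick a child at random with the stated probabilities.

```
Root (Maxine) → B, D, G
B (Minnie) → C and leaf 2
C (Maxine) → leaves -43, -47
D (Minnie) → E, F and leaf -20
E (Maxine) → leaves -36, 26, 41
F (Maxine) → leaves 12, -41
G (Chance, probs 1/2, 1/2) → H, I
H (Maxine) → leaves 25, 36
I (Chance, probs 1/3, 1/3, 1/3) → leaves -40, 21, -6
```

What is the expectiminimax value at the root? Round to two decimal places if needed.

C (Maxine): max(-43, -47) = -43
B (Minnie): min(-43, 2) = -43
E (Maxine): max(-36, 26, 41) = 41
F (Maxine): max(12, -41) = 12
D (Minnie): min(41, 12, -20) = -20
H (Maxine): max(25, 36) = 36
I (Chance): 1/3·-40 + 1/3·21 + 1/3·-6 = -8.33
G (Chance): 1/2·36 + 1/2·-8.33 = 13.83
Root (Maxine): max(-43, -20, 13.83) = 13.83

13.83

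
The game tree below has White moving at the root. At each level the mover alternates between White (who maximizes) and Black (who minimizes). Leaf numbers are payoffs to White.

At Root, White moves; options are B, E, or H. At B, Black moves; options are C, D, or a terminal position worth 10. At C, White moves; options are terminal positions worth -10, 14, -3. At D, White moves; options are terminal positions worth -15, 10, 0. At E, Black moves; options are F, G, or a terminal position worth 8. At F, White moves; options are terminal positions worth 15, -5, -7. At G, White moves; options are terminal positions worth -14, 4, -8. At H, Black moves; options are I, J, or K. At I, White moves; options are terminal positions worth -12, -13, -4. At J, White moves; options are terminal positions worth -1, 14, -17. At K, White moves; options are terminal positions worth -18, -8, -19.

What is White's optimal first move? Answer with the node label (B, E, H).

B

C (White): max(-10, 14, -3) = 14
D (White): max(-15, 10, 0) = 10
B (Black): min(14, 10, 10) = 10
F (White): max(15, -5, -7) = 15
G (White): max(-14, 4, -8) = 4
E (Black): min(15, 4, 8) = 4
I (White): max(-12, -13, -4) = -4
J (White): max(-1, 14, -17) = 14
K (White): max(-18, -8, -19) = -8
H (Black): min(-4, 14, -8) = -8
Root (White): max(10, 4, -8) = 10
White picks the child with the highest value: B (value 10).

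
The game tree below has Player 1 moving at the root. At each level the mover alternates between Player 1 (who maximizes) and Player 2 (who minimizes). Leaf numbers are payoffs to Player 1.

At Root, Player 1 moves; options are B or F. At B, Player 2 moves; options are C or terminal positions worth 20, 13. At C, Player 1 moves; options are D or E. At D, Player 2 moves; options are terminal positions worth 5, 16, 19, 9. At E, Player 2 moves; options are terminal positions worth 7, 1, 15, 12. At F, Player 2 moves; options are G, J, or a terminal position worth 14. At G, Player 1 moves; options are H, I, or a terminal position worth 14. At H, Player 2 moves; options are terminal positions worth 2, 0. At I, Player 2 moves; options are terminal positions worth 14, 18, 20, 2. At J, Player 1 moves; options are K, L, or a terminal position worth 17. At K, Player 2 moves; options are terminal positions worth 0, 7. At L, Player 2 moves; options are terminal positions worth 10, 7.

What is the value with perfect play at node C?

D: min(5, 16, 19, 9) = 5
E: min(7, 1, 15, 12) = 1
C: max(5, 1) = 5

5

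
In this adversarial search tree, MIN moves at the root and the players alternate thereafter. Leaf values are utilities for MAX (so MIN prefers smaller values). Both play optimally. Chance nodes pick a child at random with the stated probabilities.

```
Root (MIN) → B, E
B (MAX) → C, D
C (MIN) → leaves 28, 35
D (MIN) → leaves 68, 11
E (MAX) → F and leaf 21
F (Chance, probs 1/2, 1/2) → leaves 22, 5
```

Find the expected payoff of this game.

21

C (MIN): min(28, 35) = 28
D (MIN): min(68, 11) = 11
B (MAX): max(28, 11) = 28
F (Chance): 1/2·22 + 1/2·5 = 13.5
E (MAX): max(13.5, 21) = 21
Root (MIN): min(28, 21) = 21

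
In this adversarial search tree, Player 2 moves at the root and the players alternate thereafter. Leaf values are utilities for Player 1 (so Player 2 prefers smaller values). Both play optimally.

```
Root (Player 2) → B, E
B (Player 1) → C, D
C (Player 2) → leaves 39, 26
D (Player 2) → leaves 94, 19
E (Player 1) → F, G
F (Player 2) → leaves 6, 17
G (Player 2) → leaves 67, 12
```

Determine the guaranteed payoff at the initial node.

C (Player 2): min(39, 26) = 26
D (Player 2): min(94, 19) = 19
B (Player 1): max(26, 19) = 26
F (Player 2): min(6, 17) = 6
G (Player 2): min(67, 12) = 12
E (Player 1): max(6, 12) = 12
Root (Player 2): min(26, 12) = 12

12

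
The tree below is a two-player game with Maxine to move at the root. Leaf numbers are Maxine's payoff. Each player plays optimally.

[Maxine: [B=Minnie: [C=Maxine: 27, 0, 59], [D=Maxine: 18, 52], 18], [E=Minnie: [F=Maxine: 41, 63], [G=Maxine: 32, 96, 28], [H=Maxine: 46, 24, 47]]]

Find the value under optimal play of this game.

47

C (Maxine): max(27, 0, 59) = 59
D (Maxine): max(18, 52) = 52
B (Minnie): min(59, 52, 18) = 18
F (Maxine): max(41, 63) = 63
G (Maxine): max(32, 96, 28) = 96
H (Maxine): max(46, 24, 47) = 47
E (Minnie): min(63, 96, 47) = 47
Root (Maxine): max(18, 47) = 47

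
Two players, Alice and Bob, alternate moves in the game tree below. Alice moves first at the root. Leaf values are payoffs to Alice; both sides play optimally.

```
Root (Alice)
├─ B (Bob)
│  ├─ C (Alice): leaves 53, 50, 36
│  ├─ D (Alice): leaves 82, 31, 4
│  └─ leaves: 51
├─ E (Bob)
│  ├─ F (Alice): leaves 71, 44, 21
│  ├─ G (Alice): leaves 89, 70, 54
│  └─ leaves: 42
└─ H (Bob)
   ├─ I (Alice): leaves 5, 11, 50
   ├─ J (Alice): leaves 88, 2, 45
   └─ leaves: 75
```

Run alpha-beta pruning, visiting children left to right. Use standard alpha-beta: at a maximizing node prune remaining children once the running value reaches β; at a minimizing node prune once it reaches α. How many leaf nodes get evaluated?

13

C [α=-∞,β=+∞]: v=53
D [α=-∞,β=53]: v=82 after child 1 ≥ β → β-cutoff, skip 2
B [α=-∞,β=+∞]: v=51
F [α=51,β=+∞]: v=71
G [α=51,β=71]: v=89 after child 1 ≥ β → β-cutoff, skip 2
E [α=51,β=+∞]: v=42
I [α=51,β=+∞]: v=50
H [α=51,β=+∞]: v=50 after child 1 ≤ α → α-cutoff, skip 2
Root [α=-∞,β=+∞]: v=51
Leaves evaluated: 13 of 21.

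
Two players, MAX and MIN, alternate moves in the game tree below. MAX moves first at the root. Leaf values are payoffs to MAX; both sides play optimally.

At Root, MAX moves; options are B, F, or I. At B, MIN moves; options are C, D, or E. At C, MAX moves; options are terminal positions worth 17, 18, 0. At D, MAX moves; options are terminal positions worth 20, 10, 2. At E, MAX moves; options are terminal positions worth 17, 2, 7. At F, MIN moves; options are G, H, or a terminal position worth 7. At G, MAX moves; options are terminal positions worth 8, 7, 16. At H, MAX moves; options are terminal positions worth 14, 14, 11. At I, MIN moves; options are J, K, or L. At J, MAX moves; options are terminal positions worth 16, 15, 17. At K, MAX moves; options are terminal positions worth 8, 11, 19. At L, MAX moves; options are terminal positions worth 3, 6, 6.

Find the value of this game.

C (MAX): max(17, 18, 0) = 18
D (MAX): max(20, 10, 2) = 20
E (MAX): max(17, 2, 7) = 17
B (MIN): min(18, 20, 17) = 17
G (MAX): max(8, 7, 16) = 16
H (MAX): max(14, 14, 11) = 14
F (MIN): min(16, 14, 7) = 7
J (MAX): max(16, 15, 17) = 17
K (MAX): max(8, 11, 19) = 19
L (MAX): max(3, 6, 6) = 6
I (MIN): min(17, 19, 6) = 6
Root (MAX): max(17, 7, 6) = 17

17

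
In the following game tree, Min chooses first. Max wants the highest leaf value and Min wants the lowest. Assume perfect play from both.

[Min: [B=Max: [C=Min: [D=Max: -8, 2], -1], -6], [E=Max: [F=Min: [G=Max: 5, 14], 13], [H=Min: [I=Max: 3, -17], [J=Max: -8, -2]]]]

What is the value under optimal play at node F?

13

G: max(5, 14) = 14
F: min(14, 13) = 13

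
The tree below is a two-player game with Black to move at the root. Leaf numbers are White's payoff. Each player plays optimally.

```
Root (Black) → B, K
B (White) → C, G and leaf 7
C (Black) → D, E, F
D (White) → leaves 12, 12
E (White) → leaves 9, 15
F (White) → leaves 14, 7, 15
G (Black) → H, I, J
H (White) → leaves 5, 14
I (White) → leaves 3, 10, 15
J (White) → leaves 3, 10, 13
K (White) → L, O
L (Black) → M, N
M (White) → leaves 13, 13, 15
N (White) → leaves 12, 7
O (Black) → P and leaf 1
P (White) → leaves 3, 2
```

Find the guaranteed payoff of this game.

D (White): max(12, 12) = 12
E (White): max(9, 15) = 15
F (White): max(14, 7, 15) = 15
C (Black): min(12, 15, 15) = 12
H (White): max(5, 14) = 14
I (White): max(3, 10, 15) = 15
J (White): max(3, 10, 13) = 13
G (Black): min(14, 15, 13) = 13
B (White): max(12, 13, 7) = 13
M (White): max(13, 13, 15) = 15
N (White): max(12, 7) = 12
L (Black): min(15, 12) = 12
P (White): max(3, 2) = 3
O (Black): min(3, 1) = 1
K (White): max(12, 1) = 12
Root (Black): min(13, 12) = 12

12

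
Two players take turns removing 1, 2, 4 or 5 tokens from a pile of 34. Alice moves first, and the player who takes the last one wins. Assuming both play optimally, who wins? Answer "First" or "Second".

First

i:   0  1  2  3  4  5  6  7  8  9 10 11 12 13 14 15 16 17 18 19 20 21 22 23 24 25 26 27 28 29 30 31 32 33 34
     L  W  W  L  W  W  L  W  W  L  W  W  L  W  W  L  W  W  L  W  W  L  W  W  L  W  W  L  W  W  L  W  W  L  W
Position 34 is W, so the first player wins.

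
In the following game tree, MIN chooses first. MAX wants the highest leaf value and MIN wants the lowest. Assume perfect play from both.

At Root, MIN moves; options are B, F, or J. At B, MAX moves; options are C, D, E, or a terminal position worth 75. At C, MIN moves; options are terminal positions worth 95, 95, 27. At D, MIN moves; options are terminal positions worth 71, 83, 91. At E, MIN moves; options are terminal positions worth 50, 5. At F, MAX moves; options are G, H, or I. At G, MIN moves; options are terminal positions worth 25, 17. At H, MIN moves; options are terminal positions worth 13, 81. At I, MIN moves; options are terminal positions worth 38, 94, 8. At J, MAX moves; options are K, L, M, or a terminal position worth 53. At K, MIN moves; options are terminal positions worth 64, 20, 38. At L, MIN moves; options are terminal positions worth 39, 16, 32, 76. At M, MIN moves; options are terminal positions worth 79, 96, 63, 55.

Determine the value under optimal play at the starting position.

17

C (MIN): min(95, 95, 27) = 27
D (MIN): min(71, 83, 91) = 71
E (MIN): min(50, 5) = 5
B (MAX): max(27, 71, 5, 75) = 75
G (MIN): min(25, 17) = 17
H (MIN): min(13, 81) = 13
I (MIN): min(38, 94, 8) = 8
F (MAX): max(17, 13, 8) = 17
K (MIN): min(64, 20, 38) = 20
L (MIN): min(39, 16, 32, 76) = 16
M (MIN): min(79, 96, 63, 55) = 55
J (MAX): max(20, 16, 55, 53) = 55
Root (MIN): min(75, 17, 55) = 17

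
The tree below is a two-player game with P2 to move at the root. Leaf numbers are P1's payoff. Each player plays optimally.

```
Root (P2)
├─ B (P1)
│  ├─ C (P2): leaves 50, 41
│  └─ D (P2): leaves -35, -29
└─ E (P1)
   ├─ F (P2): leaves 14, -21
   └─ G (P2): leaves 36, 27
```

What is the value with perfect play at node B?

C: min(50, 41) = 41
D: min(-35, -29) = -35
B: max(41, -35) = 41

41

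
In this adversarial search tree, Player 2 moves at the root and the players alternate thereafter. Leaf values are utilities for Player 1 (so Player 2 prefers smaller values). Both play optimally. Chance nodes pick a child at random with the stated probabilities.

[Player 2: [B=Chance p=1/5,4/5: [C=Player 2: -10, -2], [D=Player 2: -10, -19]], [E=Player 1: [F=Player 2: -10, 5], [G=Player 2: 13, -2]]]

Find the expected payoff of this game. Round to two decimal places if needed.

-17.2

C (Player 2): min(-10, -2) = -10
D (Player 2): min(-10, -19) = -19
B (Chance): 1/5·-10 + 4/5·-19 = -17.2
F (Player 2): min(-10, 5) = -10
G (Player 2): min(13, -2) = -2
E (Player 1): max(-10, -2) = -2
Root (Player 2): min(-17.2, -2) = -17.2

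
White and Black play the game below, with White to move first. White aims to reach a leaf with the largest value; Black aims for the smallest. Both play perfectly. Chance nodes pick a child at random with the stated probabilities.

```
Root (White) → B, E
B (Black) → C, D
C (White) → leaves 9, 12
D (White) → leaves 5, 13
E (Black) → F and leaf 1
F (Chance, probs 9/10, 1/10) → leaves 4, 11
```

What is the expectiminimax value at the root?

12

C (White): max(9, 12) = 12
D (White): max(5, 13) = 13
B (Black): min(12, 13) = 12
F (Chance): 9/10·4 + 1/10·11 = 4.7
E (Black): min(4.7, 1) = 1
Root (White): max(12, 1) = 12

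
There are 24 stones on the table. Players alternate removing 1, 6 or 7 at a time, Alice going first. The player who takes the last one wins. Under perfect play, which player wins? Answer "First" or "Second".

Second

Positions where the player to move wins (W) vs loses (L):
i:   0  1  2  3  4  5  6  7  8  9 10 11 12 13 14 15 16 17 18 19 20 21 22 23 24
     L  W  L  W  L  W  W  W  W  W  W  W  L  W  L  W  L  W  W  W  W  W  W  W  L
Position 24 is L, so the second player wins.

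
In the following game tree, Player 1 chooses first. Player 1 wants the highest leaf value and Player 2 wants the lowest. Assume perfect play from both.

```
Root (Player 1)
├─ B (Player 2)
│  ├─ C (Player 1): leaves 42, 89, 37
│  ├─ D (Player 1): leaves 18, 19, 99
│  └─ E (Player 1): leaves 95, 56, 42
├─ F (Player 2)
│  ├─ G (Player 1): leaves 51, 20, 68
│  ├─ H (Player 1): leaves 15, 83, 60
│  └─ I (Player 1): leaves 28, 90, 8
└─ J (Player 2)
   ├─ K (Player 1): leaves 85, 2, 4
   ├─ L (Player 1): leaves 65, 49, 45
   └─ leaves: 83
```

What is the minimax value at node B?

C: max(42, 89, 37) = 89
D: max(18, 19, 99) = 99
E: max(95, 56, 42) = 95
B: min(89, 99, 95) = 89

89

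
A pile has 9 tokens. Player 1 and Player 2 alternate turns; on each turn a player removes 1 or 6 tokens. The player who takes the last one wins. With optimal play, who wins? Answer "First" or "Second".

i:   0  1  2  3  4  5  6  7  8  9
     L  W  L  W  L  W  W  L  W  L
Position 9 is L, so the second player wins.

Second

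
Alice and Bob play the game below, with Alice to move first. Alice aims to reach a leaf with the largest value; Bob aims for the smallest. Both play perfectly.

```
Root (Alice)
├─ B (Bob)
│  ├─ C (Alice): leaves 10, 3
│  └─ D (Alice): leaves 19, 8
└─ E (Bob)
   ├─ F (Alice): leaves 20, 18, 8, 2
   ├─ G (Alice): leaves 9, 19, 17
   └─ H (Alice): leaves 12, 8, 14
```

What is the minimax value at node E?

F: max(20, 18, 8, 2) = 20
G: max(9, 19, 17) = 19
H: max(12, 8, 14) = 14
E: min(20, 19, 14) = 14

14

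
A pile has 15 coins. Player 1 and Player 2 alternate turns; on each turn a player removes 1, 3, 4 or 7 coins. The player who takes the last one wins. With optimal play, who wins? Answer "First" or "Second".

Mark each pile size as W (mover wins) or L (mover loses):
i:   0  1  2  3  4  5  6  7  8  9 10 11 12 13 14 15
     L  W  L  W  W  W  W  W  L  W  L  W  W  W  W  W
Position 15 is W, so the first player wins.

First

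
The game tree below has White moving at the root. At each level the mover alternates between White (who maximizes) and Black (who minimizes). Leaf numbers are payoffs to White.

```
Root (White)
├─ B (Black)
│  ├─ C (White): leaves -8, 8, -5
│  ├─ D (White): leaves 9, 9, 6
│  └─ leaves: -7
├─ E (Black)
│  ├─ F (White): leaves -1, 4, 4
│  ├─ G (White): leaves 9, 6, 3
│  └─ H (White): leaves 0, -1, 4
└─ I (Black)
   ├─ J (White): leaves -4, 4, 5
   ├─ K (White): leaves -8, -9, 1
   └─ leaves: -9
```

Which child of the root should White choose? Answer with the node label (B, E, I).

C (White): max(-8, 8, -5) = 8
D (White): max(9, 9, 6) = 9
B (Black): min(8, 9, -7) = -7
F (White): max(-1, 4, 4) = 4
G (White): max(9, 6, 3) = 9
H (White): max(0, -1, 4) = 4
E (Black): min(4, 9, 4) = 4
J (White): max(-4, 4, 5) = 5
K (White): max(-8, -9, 1) = 1
I (Black): min(5, 1, -9) = -9
Root (White): max(-7, 4, -9) = 4
White picks the child with the highest value: E (value 4).

E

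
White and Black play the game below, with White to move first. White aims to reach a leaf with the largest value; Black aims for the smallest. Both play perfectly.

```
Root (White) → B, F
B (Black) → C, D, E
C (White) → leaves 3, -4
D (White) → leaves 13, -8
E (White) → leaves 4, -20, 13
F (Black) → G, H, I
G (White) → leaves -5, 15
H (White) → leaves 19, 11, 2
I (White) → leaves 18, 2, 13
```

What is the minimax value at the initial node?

C (White): max(3, -4) = 3
D (White): max(13, -8) = 13
E (White): max(4, -20, 13) = 13
B (Black): min(3, 13, 13) = 3
G (White): max(-5, 15) = 15
H (White): max(19, 11, 2) = 19
I (White): max(18, 2, 13) = 18
F (Black): min(15, 19, 18) = 15
Root (White): max(3, 15) = 15

15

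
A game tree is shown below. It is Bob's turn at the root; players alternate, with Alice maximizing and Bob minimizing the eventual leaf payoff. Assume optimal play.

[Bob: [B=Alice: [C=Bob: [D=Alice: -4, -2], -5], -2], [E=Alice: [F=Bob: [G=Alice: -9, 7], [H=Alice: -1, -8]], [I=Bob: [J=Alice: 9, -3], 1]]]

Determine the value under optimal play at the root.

-2

D (Alice): max(-4, -2) = -2
C (Bob): min(-2, -5) = -5
B (Alice): max(-5, -2) = -2
G (Alice): max(-9, 7) = 7
H (Alice): max(-1, -8) = -1
F (Bob): min(7, -1) = -1
J (Alice): max(9, -3) = 9
I (Bob): min(9, 1) = 1
E (Alice): max(-1, 1) = 1
Root (Bob): min(-2, 1) = -2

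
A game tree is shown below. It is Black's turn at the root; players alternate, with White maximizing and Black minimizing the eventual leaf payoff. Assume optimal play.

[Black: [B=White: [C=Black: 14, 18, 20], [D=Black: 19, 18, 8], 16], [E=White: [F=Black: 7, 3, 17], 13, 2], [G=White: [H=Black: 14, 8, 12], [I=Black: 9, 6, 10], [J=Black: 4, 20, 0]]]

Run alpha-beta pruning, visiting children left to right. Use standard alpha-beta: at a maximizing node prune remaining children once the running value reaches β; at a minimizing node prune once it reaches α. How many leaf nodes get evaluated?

18

C [α=-∞,β=+∞]: v=14
D [α=14,β=+∞]: v=8
B [α=-∞,β=+∞]: v=16
F [α=-∞,β=16]: v=3
E [α=-∞,β=16]: v=13
H [α=-∞,β=13]: v=8
I [α=8,β=13]: v=6 after child 2 ≤ α → α-cutoff, skip 1
J [α=8,β=13]: v=4 after child 1 ≤ α → α-cutoff, skip 2
G [α=-∞,β=13]: v=8
Root [α=-∞,β=+∞]: v=8
Leaves evaluated: 18 of 21.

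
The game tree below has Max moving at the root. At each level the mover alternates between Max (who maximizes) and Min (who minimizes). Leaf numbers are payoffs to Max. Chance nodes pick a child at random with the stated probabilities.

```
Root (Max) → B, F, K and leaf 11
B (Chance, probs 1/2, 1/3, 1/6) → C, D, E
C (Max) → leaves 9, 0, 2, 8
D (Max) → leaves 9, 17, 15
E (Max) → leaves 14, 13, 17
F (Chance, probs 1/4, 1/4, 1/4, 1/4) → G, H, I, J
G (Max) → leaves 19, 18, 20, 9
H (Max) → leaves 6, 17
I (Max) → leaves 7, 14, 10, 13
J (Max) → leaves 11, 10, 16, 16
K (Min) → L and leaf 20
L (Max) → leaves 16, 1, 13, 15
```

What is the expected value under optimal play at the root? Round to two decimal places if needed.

16.75

C (Max): max(9, 0, 2, 8) = 9
D (Max): max(9, 17, 15) = 17
E (Max): max(14, 13, 17) = 17
B (Chance): 1/2·9 + 1/3·17 + 1/6·17 = 13
G (Max): max(19, 18, 20, 9) = 20
H (Max): max(6, 17) = 17
I (Max): max(7, 14, 10, 13) = 14
J (Max): max(11, 10, 16, 16) = 16
F (Chance): 1/4·20 + 1/4·17 + 1/4·14 + 1/4·16 = 16.75
L (Max): max(16, 1, 13, 15) = 16
K (Min): min(16, 20) = 16
Root (Max): max(13, 16.75, 16, 11) = 16.75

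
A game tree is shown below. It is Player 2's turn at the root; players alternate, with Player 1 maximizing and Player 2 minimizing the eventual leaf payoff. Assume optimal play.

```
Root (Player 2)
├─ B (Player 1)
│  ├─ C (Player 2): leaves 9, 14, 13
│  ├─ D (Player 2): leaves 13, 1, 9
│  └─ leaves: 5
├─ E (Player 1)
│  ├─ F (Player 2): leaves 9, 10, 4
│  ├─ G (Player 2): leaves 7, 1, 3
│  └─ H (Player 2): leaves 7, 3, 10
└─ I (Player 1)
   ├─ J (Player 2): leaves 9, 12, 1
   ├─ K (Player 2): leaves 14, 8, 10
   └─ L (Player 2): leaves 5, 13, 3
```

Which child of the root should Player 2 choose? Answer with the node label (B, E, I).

C (Player 2): min(9, 14, 13) = 9
D (Player 2): min(13, 1, 9) = 1
B (Player 1): max(9, 1, 5) = 9
F (Player 2): min(9, 10, 4) = 4
G (Player 2): min(7, 1, 3) = 1
H (Player 2): min(7, 3, 10) = 3
E (Player 1): max(4, 1, 3) = 4
J (Player 2): min(9, 12, 1) = 1
K (Player 2): min(14, 8, 10) = 8
L (Player 2): min(5, 13, 3) = 3
I (Player 1): max(1, 8, 3) = 8
Root (Player 2): min(9, 4, 8) = 4
Player 2 picks the child with the lowest value: E (value 4).

E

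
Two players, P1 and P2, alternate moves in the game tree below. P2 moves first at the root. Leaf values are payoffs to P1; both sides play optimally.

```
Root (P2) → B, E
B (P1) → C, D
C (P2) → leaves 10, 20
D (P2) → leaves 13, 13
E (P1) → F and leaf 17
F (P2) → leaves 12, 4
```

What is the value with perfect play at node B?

13

C: min(10, 20) = 10
D: min(13, 13) = 13
B: max(10, 13) = 13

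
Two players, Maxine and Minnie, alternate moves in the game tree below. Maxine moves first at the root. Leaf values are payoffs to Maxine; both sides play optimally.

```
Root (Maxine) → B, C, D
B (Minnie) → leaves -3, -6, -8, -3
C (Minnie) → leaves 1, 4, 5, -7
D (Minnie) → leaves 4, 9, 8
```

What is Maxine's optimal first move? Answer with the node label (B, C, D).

D

B (Minnie): min(-3, -6, -8, -3) = -8
C (Minnie): min(1, 4, 5, -7) = -7
D (Minnie): min(4, 9, 8) = 4
Root (Maxine): max(-8, -7, 4) = 4
Maxine picks the child with the highest value: D (value 4).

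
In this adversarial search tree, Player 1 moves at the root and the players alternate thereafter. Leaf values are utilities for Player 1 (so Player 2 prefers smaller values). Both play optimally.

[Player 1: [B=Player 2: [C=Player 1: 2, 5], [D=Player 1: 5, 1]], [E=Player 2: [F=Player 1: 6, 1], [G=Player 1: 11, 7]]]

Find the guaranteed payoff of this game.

6

C (Player 1): max(2, 5) = 5
D (Player 1): max(5, 1) = 5
B (Player 2): min(5, 5) = 5
F (Player 1): max(6, 1) = 6
G (Player 1): max(11, 7) = 11
E (Player 2): min(6, 11) = 6
Root (Player 1): max(5, 6) = 6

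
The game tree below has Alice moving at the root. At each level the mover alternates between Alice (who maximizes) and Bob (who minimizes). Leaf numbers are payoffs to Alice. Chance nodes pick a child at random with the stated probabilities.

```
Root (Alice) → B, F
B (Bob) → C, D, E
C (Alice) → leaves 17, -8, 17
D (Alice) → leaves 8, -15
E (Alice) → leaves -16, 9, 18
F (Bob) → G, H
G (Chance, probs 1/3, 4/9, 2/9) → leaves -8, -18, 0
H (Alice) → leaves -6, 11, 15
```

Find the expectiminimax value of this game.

8

C (Alice): max(17, -8, 17) = 17
D (Alice): max(8, -15) = 8
E (Alice): max(-16, 9, 18) = 18
B (Bob): min(17, 8, 18) = 8
G (Chance): 1/3·-8 + 4/9·-18 + 2/9·0 = -10.67
H (Alice): max(-6, 11, 15) = 15
F (Bob): min(-10.67, 15) = -10.67
Root (Alice): max(8, -10.67) = 8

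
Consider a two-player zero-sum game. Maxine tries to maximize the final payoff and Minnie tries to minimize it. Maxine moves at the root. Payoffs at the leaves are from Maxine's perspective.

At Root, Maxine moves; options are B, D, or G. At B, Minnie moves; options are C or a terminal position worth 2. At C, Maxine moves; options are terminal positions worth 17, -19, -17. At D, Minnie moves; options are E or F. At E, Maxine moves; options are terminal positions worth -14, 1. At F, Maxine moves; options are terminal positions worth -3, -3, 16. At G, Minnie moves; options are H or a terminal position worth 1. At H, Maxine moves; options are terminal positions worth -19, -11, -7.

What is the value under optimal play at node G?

-7

H: max(-19, -11, -7) = -7
G: min(-7, 1) = -7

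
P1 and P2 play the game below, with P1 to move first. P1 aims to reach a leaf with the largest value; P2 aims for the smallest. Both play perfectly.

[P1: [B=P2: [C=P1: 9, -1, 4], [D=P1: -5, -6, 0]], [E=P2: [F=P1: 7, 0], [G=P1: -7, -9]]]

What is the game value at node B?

C: max(9, -1, 4) = 9
D: max(-5, -6, 0) = 0
B: min(9, 0) = 0

0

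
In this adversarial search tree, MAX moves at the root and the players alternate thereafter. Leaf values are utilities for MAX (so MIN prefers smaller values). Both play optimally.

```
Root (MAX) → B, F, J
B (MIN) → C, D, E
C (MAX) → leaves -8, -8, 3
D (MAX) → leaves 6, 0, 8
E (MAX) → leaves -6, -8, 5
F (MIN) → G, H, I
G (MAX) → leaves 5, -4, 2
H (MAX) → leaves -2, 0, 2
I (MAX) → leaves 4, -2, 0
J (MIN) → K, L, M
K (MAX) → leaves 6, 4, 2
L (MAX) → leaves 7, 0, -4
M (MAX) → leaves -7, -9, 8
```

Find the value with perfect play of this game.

C (MAX): max(-8, -8, 3) = 3
D (MAX): max(6, 0, 8) = 8
E (MAX): max(-6, -8, 5) = 5
B (MIN): min(3, 8, 5) = 3
G (MAX): max(5, -4, 2) = 5
H (MAX): max(-2, 0, 2) = 2
I (MAX): max(4, -2, 0) = 4
F (MIN): min(5, 2, 4) = 2
K (MAX): max(6, 4, 2) = 6
L (MAX): max(7, 0, -4) = 7
M (MAX): max(-7, -9, 8) = 8
J (MIN): min(6, 7, 8) = 6
Root (MAX): max(3, 2, 6) = 6

6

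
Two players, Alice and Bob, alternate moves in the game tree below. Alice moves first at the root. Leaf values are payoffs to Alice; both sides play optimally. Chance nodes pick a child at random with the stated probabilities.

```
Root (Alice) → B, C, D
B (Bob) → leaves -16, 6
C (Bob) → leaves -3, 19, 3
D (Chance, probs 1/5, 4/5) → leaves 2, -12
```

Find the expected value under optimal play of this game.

B (Bob): min(-16, 6) = -16
C (Bob): min(-3, 19, 3) = -3
D (Chance): 1/5·2 + 4/5·-12 = -9.2
Root (Alice): max(-16, -3, -9.2) = -3

-3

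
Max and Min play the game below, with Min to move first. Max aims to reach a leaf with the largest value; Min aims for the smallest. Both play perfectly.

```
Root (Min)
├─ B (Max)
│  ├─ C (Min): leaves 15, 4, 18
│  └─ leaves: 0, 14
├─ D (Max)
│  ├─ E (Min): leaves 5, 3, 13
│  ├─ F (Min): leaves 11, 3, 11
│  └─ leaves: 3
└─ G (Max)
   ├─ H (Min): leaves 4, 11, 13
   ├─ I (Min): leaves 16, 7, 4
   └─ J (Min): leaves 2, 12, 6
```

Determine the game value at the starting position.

C (Min): min(15, 4, 18) = 4
B (Max): max(4, 0, 14) = 14
E (Min): min(5, 3, 13) = 3
F (Min): min(11, 3, 11) = 3
D (Max): max(3, 3, 3) = 3
H (Min): min(4, 11, 13) = 4
I (Min): min(16, 7, 4) = 4
J (Min): min(2, 12, 6) = 2
G (Max): max(4, 4, 2) = 4
Root (Min): min(14, 3, 4) = 3

3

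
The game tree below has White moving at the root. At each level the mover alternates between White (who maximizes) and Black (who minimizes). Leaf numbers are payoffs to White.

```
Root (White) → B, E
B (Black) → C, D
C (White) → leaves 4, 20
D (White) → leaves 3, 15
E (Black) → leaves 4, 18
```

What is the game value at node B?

15

C: max(4, 20) = 20
D: max(3, 15) = 15
B: min(20, 15) = 15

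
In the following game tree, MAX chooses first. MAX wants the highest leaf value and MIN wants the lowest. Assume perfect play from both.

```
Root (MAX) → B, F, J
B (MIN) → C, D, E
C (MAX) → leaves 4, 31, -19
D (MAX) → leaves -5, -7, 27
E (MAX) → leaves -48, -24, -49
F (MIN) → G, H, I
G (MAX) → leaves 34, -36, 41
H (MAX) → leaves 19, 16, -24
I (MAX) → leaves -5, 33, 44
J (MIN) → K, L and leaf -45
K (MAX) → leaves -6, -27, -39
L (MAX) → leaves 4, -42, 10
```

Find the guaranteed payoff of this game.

C (MAX): max(4, 31, -19) = 31
D (MAX): max(-5, -7, 27) = 27
E (MAX): max(-48, -24, -49) = -24
B (MIN): min(31, 27, -24) = -24
G (MAX): max(34, -36, 41) = 41
H (MAX): max(19, 16, -24) = 19
I (MAX): max(-5, 33, 44) = 44
F (MIN): min(41, 19, 44) = 19
K (MAX): max(-6, -27, -39) = -6
L (MAX): max(4, -42, 10) = 10
J (MIN): min(-6, 10, -45) = -45
Root (MAX): max(-24, 19, -45) = 19

19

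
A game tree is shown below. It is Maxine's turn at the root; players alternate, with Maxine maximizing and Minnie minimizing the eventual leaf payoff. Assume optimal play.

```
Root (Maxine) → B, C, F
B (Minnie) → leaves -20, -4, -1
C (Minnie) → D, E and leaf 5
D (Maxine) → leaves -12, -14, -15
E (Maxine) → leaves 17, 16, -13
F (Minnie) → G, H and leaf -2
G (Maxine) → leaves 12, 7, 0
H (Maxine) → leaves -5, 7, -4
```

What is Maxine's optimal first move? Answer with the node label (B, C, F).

B (Minnie): min(-20, -4, -1) = -20
D (Maxine): max(-12, -14, -15) = -12
E (Maxine): max(17, 16, -13) = 17
C (Minnie): min(-12, 17, 5) = -12
G (Maxine): max(12, 7, 0) = 12
H (Maxine): max(-5, 7, -4) = 7
F (Minnie): min(12, 7, -2) = -2
Root (Maxine): max(-20, -12, -2) = -2
Maxine picks the child with the highest value: F (value -2).

F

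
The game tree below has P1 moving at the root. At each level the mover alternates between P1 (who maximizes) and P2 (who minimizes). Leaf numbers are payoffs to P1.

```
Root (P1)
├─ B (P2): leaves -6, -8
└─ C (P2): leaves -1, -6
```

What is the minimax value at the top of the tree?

B (P2): min(-6, -8) = -8
C (P2): min(-1, -6) = -6
Root (P1): max(-8, -6) = -6

-6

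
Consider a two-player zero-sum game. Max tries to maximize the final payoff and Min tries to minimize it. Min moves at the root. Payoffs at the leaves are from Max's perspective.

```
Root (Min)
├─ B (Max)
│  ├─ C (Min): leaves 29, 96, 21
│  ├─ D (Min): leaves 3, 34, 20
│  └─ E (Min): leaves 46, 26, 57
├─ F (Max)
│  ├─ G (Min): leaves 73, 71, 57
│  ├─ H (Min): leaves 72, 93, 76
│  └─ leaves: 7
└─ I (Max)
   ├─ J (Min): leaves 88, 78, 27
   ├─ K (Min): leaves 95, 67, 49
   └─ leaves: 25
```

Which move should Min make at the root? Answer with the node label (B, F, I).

B

C (Min): min(29, 96, 21) = 21
D (Min): min(3, 34, 20) = 3
E (Min): min(46, 26, 57) = 26
B (Max): max(21, 3, 26) = 26
G (Min): min(73, 71, 57) = 57
H (Min): min(72, 93, 76) = 72
F (Max): max(57, 72, 7) = 72
J (Min): min(88, 78, 27) = 27
K (Min): min(95, 67, 49) = 49
I (Max): max(27, 49, 25) = 49
Root (Min): min(26, 72, 49) = 26
Min picks the child with the lowest value: B (value 26).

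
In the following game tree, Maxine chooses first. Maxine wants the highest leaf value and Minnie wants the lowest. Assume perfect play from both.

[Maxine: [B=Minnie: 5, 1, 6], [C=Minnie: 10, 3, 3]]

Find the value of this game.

3

B (Minnie): min(5, 1, 6) = 1
C (Minnie): min(10, 3, 3) = 3
Root (Maxine): max(1, 3) = 3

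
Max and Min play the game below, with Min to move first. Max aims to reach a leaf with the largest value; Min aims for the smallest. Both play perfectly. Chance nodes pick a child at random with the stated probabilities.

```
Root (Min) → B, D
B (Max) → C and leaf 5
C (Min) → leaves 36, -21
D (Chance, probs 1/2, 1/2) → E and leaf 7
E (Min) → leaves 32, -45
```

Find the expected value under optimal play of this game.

C (Min): min(36, -21) = -21
B (Max): max(-21, 5) = 5
E (Min): min(32, -45) = -45
D (Chance): 1/2·-45 + 1/2·7 = -19
Root (Min): min(5, -19) = -19

-19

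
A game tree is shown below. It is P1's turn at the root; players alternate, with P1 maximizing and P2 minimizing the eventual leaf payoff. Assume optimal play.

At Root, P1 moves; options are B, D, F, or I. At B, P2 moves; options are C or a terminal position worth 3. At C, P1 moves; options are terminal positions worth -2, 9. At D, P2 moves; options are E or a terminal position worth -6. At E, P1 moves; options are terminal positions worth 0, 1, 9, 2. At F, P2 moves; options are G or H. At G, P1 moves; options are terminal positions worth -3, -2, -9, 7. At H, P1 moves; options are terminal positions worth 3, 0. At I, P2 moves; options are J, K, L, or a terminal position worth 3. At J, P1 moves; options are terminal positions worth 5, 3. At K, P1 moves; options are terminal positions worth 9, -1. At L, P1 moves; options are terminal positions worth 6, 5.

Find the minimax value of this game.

C (P1): max(-2, 9) = 9
B (P2): min(9, 3) = 3
E (P1): max(0, 1, 9, 2) = 9
D (P2): min(9, -6) = -6
G (P1): max(-3, -2, -9, 7) = 7
H (P1): max(3, 0) = 3
F (P2): min(7, 3) = 3
J (P1): max(5, 3) = 5
K (P1): max(9, -1) = 9
L (P1): max(6, 5) = 6
I (P2): min(5, 9, 6, 3) = 3
Root (P1): max(3, -6, 3, 3) = 3

3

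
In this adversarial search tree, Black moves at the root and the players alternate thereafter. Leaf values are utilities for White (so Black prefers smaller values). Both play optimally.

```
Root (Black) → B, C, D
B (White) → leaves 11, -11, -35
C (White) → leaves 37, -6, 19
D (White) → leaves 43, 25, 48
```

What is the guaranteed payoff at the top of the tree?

B (White): max(11, -11, -35) = 11
C (White): max(37, -6, 19) = 37
D (White): max(43, 25, 48) = 48
Root (Black): min(11, 37, 48) = 11

11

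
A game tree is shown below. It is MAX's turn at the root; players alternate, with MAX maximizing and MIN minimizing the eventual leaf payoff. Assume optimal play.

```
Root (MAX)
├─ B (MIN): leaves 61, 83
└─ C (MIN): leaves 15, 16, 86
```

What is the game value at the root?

B (MIN): min(61, 83) = 61
C (MIN): min(15, 16, 86) = 15
Root (MAX): max(61, 15) = 61

61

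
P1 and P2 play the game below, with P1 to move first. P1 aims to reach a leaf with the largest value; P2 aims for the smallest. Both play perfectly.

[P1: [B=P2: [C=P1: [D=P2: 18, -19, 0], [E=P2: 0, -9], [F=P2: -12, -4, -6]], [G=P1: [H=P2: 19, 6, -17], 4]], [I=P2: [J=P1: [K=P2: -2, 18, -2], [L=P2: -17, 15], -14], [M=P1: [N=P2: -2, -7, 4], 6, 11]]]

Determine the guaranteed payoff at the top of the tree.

D (P2): min(18, -19, 0) = -19
E (P2): min(0, -9) = -9
F (P2): min(-12, -4, -6) = -12
C (P1): max(-19, -9, -12) = -9
H (P2): min(19, 6, -17) = -17
G (P1): max(-17, 4) = 4
B (P2): min(-9, 4) = -9
K (P2): min(-2, 18, -2) = -2
L (P2): min(-17, 15) = -17
J (P1): max(-2, -17, -14) = -2
N (P2): min(-2, -7, 4) = -7
M (P1): max(-7, 6, 11) = 11
I (P2): min(-2, 11) = -2
Root (P1): max(-9, -2) = -2

-2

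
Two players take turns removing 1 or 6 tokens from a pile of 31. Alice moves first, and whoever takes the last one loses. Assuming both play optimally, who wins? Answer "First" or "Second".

Positions where the player to move wins (W) vs loses (L):
i:   0  1  2  3  4  5  6  7  8  9 10 11 12 13 14 15 16 17 18 19 20 21 22 23 24 25 26 27 28 29 30 31
     W  L  W  L  W  L  W  W  L  W  L  W  L  W  W  L  W  L  W  L  W  W  L  W  L  W  L  W  W  L  W  L
Position 31 is L, so the second player wins.

Second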